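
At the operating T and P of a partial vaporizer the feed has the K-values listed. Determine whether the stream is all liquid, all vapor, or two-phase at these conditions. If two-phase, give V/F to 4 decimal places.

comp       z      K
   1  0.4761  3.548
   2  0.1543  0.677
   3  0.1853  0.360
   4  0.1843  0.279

two-phase, V/F = 0.5912

ΣzᵢKᵢ = 1.9118; Σzᵢ/Kᵢ = 1.5374.
Both exceed 1, so a two-phase solution exists.
Rachford–Rice: g(ψ) = Σ zᵢ(Kᵢ−1)/(1+ψ(Kᵢ−1)) = 0.
Newton iteration, ψ⁰ = 0.5:
  ψ = 0.5000: g = 0.09184, g' = -1.0191 → ψ = 0.5901
  ψ = 0.5901: g = 0.00111, g' = -1.0039 → ψ = 0.5912
Converged at ψ = 0.5912.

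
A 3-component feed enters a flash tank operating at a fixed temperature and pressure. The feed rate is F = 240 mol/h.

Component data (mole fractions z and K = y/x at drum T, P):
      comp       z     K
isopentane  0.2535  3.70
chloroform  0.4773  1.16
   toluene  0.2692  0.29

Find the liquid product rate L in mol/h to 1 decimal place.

L = 96.7 mol/h

Material balance + equilibrium reduce to Σ zᵢ(Kᵢ−1)/(1+V/F(Kᵢ−1)) = 0.
g(0) = ΣzᵢKᵢ − 1 = 0.5697 and g(1) = 1 − Σzᵢ/Kᵢ = -0.4083, so a root lies in (0, 1).
Newton iteration, V/F⁰ = 0.7:
  V/F = 0.7000: g = -0.07447, g' = -0.7675 → V/F = 0.6030
  V/F = 0.6030: g = -0.00412, g' = -0.6927 → V/F = 0.5970
Converged at V/F = 0.5970.
Then V = V/F·F = 0.5970·240 = 143.3 mol/h and L = F − V = 96.7 mol/h.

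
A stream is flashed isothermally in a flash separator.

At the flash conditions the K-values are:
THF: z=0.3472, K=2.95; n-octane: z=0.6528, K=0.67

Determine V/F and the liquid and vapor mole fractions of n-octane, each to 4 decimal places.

V/F = 0.7174, x_n-octane = 0.8553, y_n-octane = 0.5730

Rachford–Rice: g(V/F) = Σ zᵢ(Kᵢ−1)/(1+V/F(Kᵢ−1)) = 0.
g(0) = ΣzᵢKᵢ − 1 = 0.4616 and g(1) = 1 − Σzᵢ/Kᵢ = -0.0920, so a root lies in (0, 1).
Binary case is linear: z₁(K₁−1)(1+V/F(K₂−1)) + z₂(K₂−1)(1+V/F(K₁−1)) = 0
⇒ V/F = [z₁(K₁−1)+z₂(K₂−1)] / [−(K₁−1)(K₂−1)] = 0.46162/0.64350 = 0.7174
Compositions from xᵢ = zᵢ/(1+V/F(Kᵢ−1)), yᵢ = Kᵢxᵢ:
  THF: x = 0.1447, y = 0.4270
  n-octane: x = 0.8553, y = 0.5730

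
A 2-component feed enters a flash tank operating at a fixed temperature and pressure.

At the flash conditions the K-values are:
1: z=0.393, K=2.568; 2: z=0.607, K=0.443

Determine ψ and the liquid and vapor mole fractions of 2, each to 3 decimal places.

Let ψ = V/F and solve Σ zᵢ(Kᵢ−1)/(1+ψ(Kᵢ−1)) = 0.
Check two-phase: ΣzᵢKᵢ = 1.278 > 1 and Σzᵢ/Kᵢ = 1.523 > 1, so g(0) = 0.278 > 0 and g(1) = -0.523 < 0.
Newton–Raphson from ψ = 0.55:
  ψ = 0.550: g = -0.1565, g' = -0.670 → ψ = 0.316
  ψ = 0.316: g = 0.0015, g' = -0.709 → ψ = 0.318
Converged at ψ = 0.318.
Compositions from xᵢ = zᵢ/(1+ψ(Kᵢ−1)), yᵢ = Kᵢxᵢ:
  1: x = 0.262, y = 0.673
  2: x = 0.738, y = 0.327

ψ = 0.318, x_2 = 0.738, y_2 = 0.327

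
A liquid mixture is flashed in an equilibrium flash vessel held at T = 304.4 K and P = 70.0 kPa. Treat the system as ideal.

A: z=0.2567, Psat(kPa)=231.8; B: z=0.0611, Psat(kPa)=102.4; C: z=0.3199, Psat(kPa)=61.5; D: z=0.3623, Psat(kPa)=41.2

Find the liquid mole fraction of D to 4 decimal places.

Raoult's law: Kᵢ = Pᵢˢᵃᵗ/P = Pᵢˢᵃᵗ/70.0.
  K_A = 231.8/70.0 = 3.311429, K_B = 102.4/70.0 = 1.462857, K_C = 61.5/70.0 = 0.878571, K_D = 41.2/70.0 = 0.588571
Rachford–Rice: g(V/F) = Σ zᵢ(Kᵢ−1)/(1+V/F(Kᵢ−1)) = 0.
Feasibility: ΣzᵢKᵢ = 1.4337, Σzᵢ/Kᵢ = 1.0990 — both > 1, two phases present.
Iterate (Newton) starting at V/F = 0.5:
  V/F = 0.5000: g = 0.06919, g' = -0.4063 → V/F = 0.6703
  V/F = 0.6703: g = 0.00623, g' = -0.3412 → V/F = 0.6885
  V/F = 0.6885: g = 0.00004, g' = -0.3367 → V/F = 0.6886
Converged at V/F = 0.6886.
Compositions from xᵢ = zᵢ/(1+V/F(Kᵢ−1)), yᵢ = Kᵢxᵢ:
  A: x = 0.0990, y = 0.3280
  B: x = 0.0463, y = 0.0678
  C: x = 0.3491, y = 0.3067
  D: x = 0.5055, y = 0.2975

x_D = 0.5055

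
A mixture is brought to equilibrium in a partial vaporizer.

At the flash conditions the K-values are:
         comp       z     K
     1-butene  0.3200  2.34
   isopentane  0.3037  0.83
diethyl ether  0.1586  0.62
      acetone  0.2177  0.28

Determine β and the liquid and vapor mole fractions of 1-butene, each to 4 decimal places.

Newton iteration, β⁰ = 0.5:
  β = 0.5000: g = -0.11898, g' = -0.5269 → β = 0.2742
  β = 0.2742: g = -0.00316, g' = -0.5207 → β = 0.2681
Converged at β = 0.2682.
Compositions from xᵢ = zᵢ/(1+β(Kᵢ−1)), yᵢ = Kᵢxᵢ:
  1-butene: x = 0.2354, y = 0.5509
  isopentane: x = 0.3182, y = 0.2641
  diethyl ether: x = 0.1766, y = 0.1095
  acetone: x = 0.2698, y = 0.0755

β = 0.2682, x_1-butene = 0.2354, y_1-butene = 0.5509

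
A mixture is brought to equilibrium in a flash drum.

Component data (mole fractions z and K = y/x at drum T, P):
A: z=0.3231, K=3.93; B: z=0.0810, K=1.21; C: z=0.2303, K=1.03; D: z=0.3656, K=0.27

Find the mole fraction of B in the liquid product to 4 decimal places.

Rachford–Rice: g(V/F) = Σ zᵢ(Kᵢ−1)/(1+V/F(Kᵢ−1)) = 0.
g(0) = ΣzᵢKᵢ − 1 = 0.7037 and g(1) = 1 − Σzᵢ/Kᵢ = -0.7268, so a root lies in (0, 1).
Newton iteration, V/F⁰ = 0.32:
  V/F = 0.3200: g = 0.16313, g' = -1.0739 → V/F = 0.4719
  V/F = 0.4719: g = 0.01246, g' = -0.9452 → V/F = 0.4851
Converged at V/F = 0.4851.
Compositions from xᵢ = zᵢ/(1+V/F(Kᵢ−1)), yᵢ = Kᵢxᵢ:
  A: x = 0.1334, y = 0.5244
  B: x = 0.0735, y = 0.0889
  C: x = 0.2270, y = 0.2338
  D: x = 0.5661, y = 0.1528

x_B = 0.0735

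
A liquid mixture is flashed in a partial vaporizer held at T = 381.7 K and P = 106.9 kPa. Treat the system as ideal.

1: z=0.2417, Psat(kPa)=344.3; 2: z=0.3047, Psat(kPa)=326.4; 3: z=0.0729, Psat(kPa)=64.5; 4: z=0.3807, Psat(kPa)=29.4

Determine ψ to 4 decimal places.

Raoult's law: Kᵢ = Pᵢˢᵃᵗ/P = Pᵢˢᵃᵗ/106.9.
  K_1 = 344.3/106.9 = 3.220767, K_2 = 326.4/106.9 = 3.053321, K_3 = 64.5/106.9 = 0.603368, K_4 = 29.4/106.9 = 0.275023
Let ψ = V/F and solve Σ zᵢ(Kᵢ−1)/(1+ψ(Kᵢ−1)) = 0.
g(0) = ΣzᵢKᵢ − 1 = 0.8575 and g(1) = 1 − Σzᵢ/Kᵢ = -0.6799, so a root lies in (0, 1).
Newton iteration, ψ⁰ = 0.63:
  ψ = 0.6300: g = -0.05007, g' = -1.1497 → ψ = 0.5864
  ψ = 0.5864: g = -0.00083, g' = -1.1143 → ψ = 0.5857
Converged at ψ = 0.5857.

ψ = 0.5857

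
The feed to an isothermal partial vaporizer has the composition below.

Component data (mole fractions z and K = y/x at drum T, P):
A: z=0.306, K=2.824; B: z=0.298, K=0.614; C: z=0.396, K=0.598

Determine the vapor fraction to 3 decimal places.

Material balance + equilibrium reduce to Σ zᵢ(Kᵢ−1)/(1+ψ(Kᵢ−1)) = 0.
Feasibility: ΣzᵢKᵢ = 1.284, Σzᵢ/Kᵢ = 1.256 — both > 1, two phases present.
Iterate (Newton) starting at ψ = 0.57:
  ψ = 0.570: g = -0.0803, g' = -0.425 → ψ = 0.381
  ψ = 0.381: g = 0.0064, g' = -0.505 → ψ = 0.394
Converged at ψ = 0.394.

ψ = 0.394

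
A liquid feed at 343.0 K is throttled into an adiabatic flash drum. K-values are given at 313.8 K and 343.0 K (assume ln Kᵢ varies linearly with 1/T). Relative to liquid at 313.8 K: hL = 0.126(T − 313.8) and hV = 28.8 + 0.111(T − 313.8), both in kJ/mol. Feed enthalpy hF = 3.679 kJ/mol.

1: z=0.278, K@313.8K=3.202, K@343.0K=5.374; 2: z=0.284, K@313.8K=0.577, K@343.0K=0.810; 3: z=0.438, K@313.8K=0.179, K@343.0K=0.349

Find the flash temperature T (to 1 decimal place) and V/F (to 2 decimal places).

T = 316.2 K, V/F = 0.12

Adiabatic flash: solve Rachford–Rice at each trial T, then check hF = ψ·hV(T) + (1−ψ)·hL(T).
  T = 313.8 K: K = (3.202, 0.577, 0.179), RR gives ψ = 0.088, H_out = 2.543 kJ/mol
  T = 343.0 K: K = (5.374, 0.810, 0.349), RR gives ψ = 0.398, H_out = 14.979 kJ/mol
  T = 328.4 K: K = (4.196, 0.689, 0.254), RR gives ψ = 0.247, H_out = 8.900 kJ/mol
  T = 321.1 K: K = (3.677, 0.632, 0.214), RR gives ψ = 0.172, H_out = 5.849 kJ/mol
  T = 317.5 K: K = (3.437, 0.604, 0.196), RR gives ψ = 0.132, H_out = 4.265 kJ/mol
  T = 315.6 K: K = (3.315, 0.590, 0.187), RR gives ψ = 0.110, H_out = 3.395 kJ/mol
Linear interpolation between T = 315.6 (H_out = 3.395) and T = 317.5 (H_out = 4.265) on hF = 3.679 gives T ≈ 316.2 K, at which ψ = 0.12.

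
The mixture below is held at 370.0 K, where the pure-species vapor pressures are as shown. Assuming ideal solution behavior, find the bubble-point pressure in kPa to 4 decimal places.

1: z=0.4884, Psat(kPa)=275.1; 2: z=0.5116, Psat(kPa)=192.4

Pbub = 232.7907 kPa

At the bubble point ψ → 0, so ΣzᵢKᵢ = 1 with Kᵢ = Pᵢˢᵃᵗ/P ⇒ P = ΣzᵢPᵢˢᵃᵗ.
P = 0.4884·275.1 + 0.5116·192.4 = 232.7907 kPa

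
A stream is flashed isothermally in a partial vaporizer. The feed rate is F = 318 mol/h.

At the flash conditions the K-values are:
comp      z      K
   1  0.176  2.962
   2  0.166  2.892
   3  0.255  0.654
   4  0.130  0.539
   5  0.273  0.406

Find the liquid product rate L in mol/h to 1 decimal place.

Rachford–Rice: g(V/F) = Σ zᵢ(Kᵢ−1)/(1+V/F(Kᵢ−1)) = 0.
Feasibility: ΣzᵢKᵢ = 1.349, Σzᵢ/Kᵢ = 1.420 — both > 1, two phases present.
Newton–Raphson from V/F = 0.55:
  V/F = 0.550: g = -0.1101, g' = -0.608 → V/F = 0.369
  V/F = 0.369: g = 0.0043, g' = -0.672 → V/F = 0.375
Converged at V/F = 0.375.
Then V = V/F·F = 0.3753·318 = 119.3 mol/h and L = F − V = 198.7 mol/h.

L = 198.7 mol/h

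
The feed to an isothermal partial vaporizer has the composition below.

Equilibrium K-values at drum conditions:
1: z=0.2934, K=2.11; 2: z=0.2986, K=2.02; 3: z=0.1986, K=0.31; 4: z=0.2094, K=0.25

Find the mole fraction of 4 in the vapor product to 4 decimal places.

Material balance + equilibrium reduce to Σ zᵢ(Kᵢ−1)/(1+ψ(Kᵢ−1)) = 0.
Feasibility: ΣzᵢKᵢ = 1.3362, Σzᵢ/Kᵢ = 1.7651 — both > 1, two phases present.
Newton–Raphson from ψ = 0.5:
  ψ = 0.5000: g = -0.04935, g' = -0.8077 → ψ = 0.4389
  ψ = 0.4389: g = -0.00130, g' = -0.7680 → ψ = 0.4372
Converged at ψ = 0.4372.
Compositions from xᵢ = zᵢ/(1+ψ(Kᵢ−1)), yᵢ = Kᵢxᵢ:
  1: x = 0.1975, y = 0.4168
  2: x = 0.2065, y = 0.4171
  3: x = 0.2844, y = 0.0882
  4: x = 0.3116, y = 0.0779

y_4 = 0.0779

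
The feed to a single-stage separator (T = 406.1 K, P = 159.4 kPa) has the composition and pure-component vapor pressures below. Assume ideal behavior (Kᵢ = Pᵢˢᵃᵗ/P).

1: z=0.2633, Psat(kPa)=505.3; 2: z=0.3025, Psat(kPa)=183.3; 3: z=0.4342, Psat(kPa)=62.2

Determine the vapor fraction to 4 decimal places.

ψ = 0.3976

Raoult's law: Kᵢ = Pᵢˢᵃᵗ/P = Pᵢˢᵃᵗ/159.4.
  K_1 = 505.3/159.4 = 3.170013, K_2 = 183.3/159.4 = 1.149937, K_3 = 62.2/159.4 = 0.390213
Iterate (Newton) starting at ψ = 0.57:
  ψ = 0.5700: g = -0.10861, g' = -0.6329 → ψ = 0.3984
  ψ = 0.3984: g = -0.00048, g' = -0.6444 → ψ = 0.3976
Converged at ψ = 0.3976.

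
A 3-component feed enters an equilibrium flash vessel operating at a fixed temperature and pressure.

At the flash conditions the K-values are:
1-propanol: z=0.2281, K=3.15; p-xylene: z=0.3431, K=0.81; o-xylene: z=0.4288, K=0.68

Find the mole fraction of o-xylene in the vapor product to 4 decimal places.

Rachford–Rice: g(V/F) = Σ zᵢ(Kᵢ−1)/(1+V/F(Kᵢ−1)) = 0.
g(0) = ΣzᵢKᵢ − 1 = 0.2880 and g(1) = 1 − Σzᵢ/Kᵢ = -0.1266, so a root lies in (0, 1).
Newton iteration, V/F⁰ = 0.5:
  V/F = 0.5000: g = 0.00096, g' = -0.3222 → V/F = 0.5030
Converged at V/F = 0.5030.
Compositions from xᵢ = zᵢ/(1+V/F(Kᵢ−1)), yᵢ = Kᵢxᵢ:
  1-propanol: x = 0.1096, y = 0.3452
  p-xylene: x = 0.3794, y = 0.3073
  o-xylene: x = 0.5111, y = 0.3475

y_o-xylene = 0.3475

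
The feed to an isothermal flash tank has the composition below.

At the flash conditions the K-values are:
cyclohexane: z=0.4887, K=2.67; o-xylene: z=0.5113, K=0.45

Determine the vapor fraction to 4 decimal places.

Rachford–Rice: g(ψ) = Σ zᵢ(Kᵢ−1)/(1+ψ(Kᵢ−1)) = 0.
Feasibility: ΣzᵢKᵢ = 1.5349, Σzᵢ/Kᵢ = 1.3193 — both > 1, two phases present.
Newton iteration, ψ⁰ = 0.55:
  ψ = 0.5500: g = 0.02222, g' = -0.6882 → ψ = 0.5823
  ψ = 0.5823: g = 0.00006, g' = -0.6851 → ψ = 0.5824
Converged at ψ = 0.5824.

ψ = 0.5824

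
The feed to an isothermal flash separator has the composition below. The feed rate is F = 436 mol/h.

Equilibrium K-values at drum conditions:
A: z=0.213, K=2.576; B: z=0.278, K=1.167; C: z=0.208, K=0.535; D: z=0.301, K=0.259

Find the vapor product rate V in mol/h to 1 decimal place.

Rachford–Rice: g(β) = Σ zᵢ(Kᵢ−1)/(1+β(Kᵢ−1)) = 0.
Check two-phase: ΣzᵢKᵢ = 1.062 > 1 and Σzᵢ/Kᵢ = 1.872 > 1, so g(0) = 0.062 > 0 and g(1) = -0.872 < 0.
Newton–Raphson from β = 0.5:
  β = 0.500: g = -0.2497, g' = -0.666 → β = 0.125
  β = 0.125: g = -0.0224, g' = -0.628 → β = 0.089
  β = 0.089: g = 0.0004, g' = -0.653 → β = 0.090
Converged at β = 0.090.
Then V = β·F = 0.0897·436 = 39.1 mol/h and L = F − V = 396.9 mol/h.

V = 39.1 mol/h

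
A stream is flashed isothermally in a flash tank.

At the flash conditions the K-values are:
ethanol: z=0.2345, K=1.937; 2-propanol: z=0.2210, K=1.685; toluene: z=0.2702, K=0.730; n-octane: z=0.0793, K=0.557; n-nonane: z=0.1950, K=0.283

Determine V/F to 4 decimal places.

Material balance + equilibrium reduce to Σ zᵢ(Kᵢ−1)/(1+V/F(Kᵢ−1)) = 0.
Feasibility: ΣzᵢKᵢ = 1.1232, Σzᵢ/Kᵢ = 1.4538 — both > 1, two phases present.
Iterate (Newton) starting at V/F = 0.5:
  V/F = 0.5000: g = -0.08503, g' = -0.4486 → V/F = 0.3105
  V/F = 0.3105: g = -0.00517, g' = -0.4043 → V/F = 0.2977
Converged at V/F = 0.2977.

V/F = 0.2977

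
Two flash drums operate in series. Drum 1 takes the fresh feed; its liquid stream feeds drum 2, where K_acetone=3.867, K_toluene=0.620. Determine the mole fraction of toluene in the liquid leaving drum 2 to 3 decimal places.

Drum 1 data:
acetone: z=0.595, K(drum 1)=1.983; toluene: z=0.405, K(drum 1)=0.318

Drum 1:
Let ψ₁ = V/F and solve Σ zᵢ(Kᵢ−1)/(1+ψ₁(Kᵢ−1)) = 0.
Feasibility: ΣzᵢKᵢ = 1.309, Σzᵢ/Kᵢ = 1.574 — both > 1, two phases present.
Binary case is linear: z₁(K₁−1)(1+ψ₁(K₂−1)) + z₂(K₂−1)(1+ψ₁(K₁−1)) = 0
⇒ ψ₁ = [z₁(K₁−1)+z₂(K₂−1)] / [−(K₁−1)(K₂−1)] = 0.3087/0.6704 = 0.460
Drum-1 compositions:
  acetone: x = 0.410, y = 0.812
  toluene: x = 0.590, y = 0.188
Drum-2 feed = drum-1 liquid: z₂ = (0.4096, 0.5904).
Drum 2:
Material balance + equilibrium reduce to Σ zᵢ(Kᵢ−1)/(1+ψ₂(Kᵢ−1)) = 0.
Check two-phase: ΣzᵢKᵢ = 1.950 > 1 and Σzᵢ/Kᵢ = 1.058 > 1, so g(0) = 0.950 > 0 and g(1) = -0.058 < 0.
Newton–Raphson from ψ₂ = 0.5:
  ψ₂ = 0.500: g = 0.2056, g' = -0.698 → ψ₂ = 0.794
  ψ₂ = 0.794: g = 0.0370, g' = -0.488 → ψ₂ = 0.870
  ψ₂ = 0.870: g = 0.0009, g' = -0.466 → ψ₂ = 0.872
Converged at ψ₂ = 0.872.
  acetone: x = 0.117, y = 0.453
  toluene: x = 0.883, y = 0.547

x_toluene (drum 2) = 0.883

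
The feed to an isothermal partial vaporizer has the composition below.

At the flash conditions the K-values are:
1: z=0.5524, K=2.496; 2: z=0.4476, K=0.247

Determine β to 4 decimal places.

Binary case is linear: z₁(K₁−1)(1+β(K₂−1)) + z₂(K₂−1)(1+β(K₁−1)) = 0
⇒ β = [z₁(K₁−1)+z₂(K₂−1)] / [−(K₁−1)(K₂−1)] = 0.48935/1.12649 = 0.4344

β = 0.4344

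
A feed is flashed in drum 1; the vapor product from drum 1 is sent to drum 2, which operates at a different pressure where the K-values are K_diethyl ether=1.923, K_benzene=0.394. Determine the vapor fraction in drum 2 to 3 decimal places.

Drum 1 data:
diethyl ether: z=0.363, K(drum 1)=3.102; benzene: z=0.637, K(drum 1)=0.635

Drum 1:
Iterate (Newton) starting at ψ₁ = 0.36:
  ψ₁ = 0.360: g = 0.1667, g' = -0.632 → ψ₁ = 0.624
  ψ₁ = 0.624: g = 0.0292, g' = -0.443 → ψ₁ = 0.690
  ψ₁ = 0.690: g = 0.0008, g' = -0.419 → ψ₁ = 0.691
Converged at ψ₁ = 0.691.
Drum-1 compositions:
  diethyl ether: x = 0.148, y = 0.459
  benzene: x = 0.852, y = 0.541
Drum-2 feed = drum-1 vapor: z₂ = (0.4590, 0.5410).
Drum 2:
Material balance + equilibrium reduce to Σ zᵢ(Kᵢ−1)/(1+ψ₂(Kᵢ−1)) = 0.
g(0) = ΣzᵢKᵢ − 1 = 0.096 and g(1) = 1 − Σzᵢ/Kᵢ = -0.612, so a root lies in (0, 1).
Iterate (Newton) starting at ψ₂ = 0.63:
  ψ₂ = 0.630: g = -0.2625, g' = -0.676 → ψ₂ = 0.242
  ψ₂ = 0.242: g = -0.0379, g' = -0.534 → ψ₂ = 0.171
Converged at ψ₂ = 0.171.
  diethyl ether: x = 0.396, y = 0.762
  benzene: x = 0.604, y = 0.238

V/F (drum 2) = 0.171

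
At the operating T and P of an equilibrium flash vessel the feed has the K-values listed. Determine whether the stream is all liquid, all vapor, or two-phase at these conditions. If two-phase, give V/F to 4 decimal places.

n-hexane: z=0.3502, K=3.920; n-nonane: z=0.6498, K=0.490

two-phase, V/F = 0.4641

ΣzᵢKᵢ = 1.6912; Σzᵢ/Kᵢ = 1.4155.
Both exceed 1, so a two-phase solution exists.
Newton–Raphson from ψ = 0.5:
  ψ = 0.5000: g = -0.02914, g' = -0.7979 → ψ = 0.4635
  ψ = 0.4635: g = 0.00055, g' = -0.8290 → ψ = 0.4641
Converged at ψ = 0.4641.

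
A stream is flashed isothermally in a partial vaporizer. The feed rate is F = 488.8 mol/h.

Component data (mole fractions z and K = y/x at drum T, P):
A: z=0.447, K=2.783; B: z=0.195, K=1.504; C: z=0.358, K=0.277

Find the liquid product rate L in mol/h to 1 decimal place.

L = 193.8 mol/h

Rachford–Rice: g(ψ) = Σ zᵢ(Kᵢ−1)/(1+ψ(Kᵢ−1)) = 0.
Check two-phase: ΣzᵢKᵢ = 1.636 > 1 and Σzᵢ/Kᵢ = 1.583 > 1, so g(0) = 0.636 > 0 and g(1) = -0.583 < 0.
Iterate (Newton) starting at ψ = 0.5:
  ψ = 0.500: g = 0.0945, g' = -0.888 → ψ = 0.606
  ψ = 0.606: g = -0.0027, g' = -0.951 → ψ = 0.604
Converged at ψ = 0.604.
Then V = ψ·F = 0.6036·488.8 = 295.0 mol/h and L = F − V = 193.8 mol/h.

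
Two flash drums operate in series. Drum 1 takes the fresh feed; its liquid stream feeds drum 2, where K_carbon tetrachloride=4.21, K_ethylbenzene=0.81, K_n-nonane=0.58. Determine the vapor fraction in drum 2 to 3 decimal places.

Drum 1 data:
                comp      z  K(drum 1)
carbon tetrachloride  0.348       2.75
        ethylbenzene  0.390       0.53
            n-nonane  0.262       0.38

V/F (drum 2) = 0.555

Drum 1:
Material balance + equilibrium reduce to Σ zᵢ(Kᵢ−1)/(1+ψ₁(Kᵢ−1)) = 0.
g(0) = ΣzᵢKᵢ − 1 = 0.263 and g(1) = 1 − Σzᵢ/Kᵢ = -0.552, so a root lies in (0, 1).
Newton–Raphson from ψ₁ = 0.5:
  ψ₁ = 0.500: g = -0.1502, g' = -0.662 → ψ₁ = 0.273
  ψ₁ = 0.273: g = 0.0063, g' = -0.747 → ψ₁ = 0.281
Converged at ψ₁ = 0.281.
Drum-1 compositions:
  carbon tetrachloride: x = 0.233, y = 0.641
  ethylbenzene: x = 0.449, y = 0.238
  n-nonane: x = 0.317, y = 0.121
Drum-2 feed = drum-1 liquid: z₂ = (0.2332, 0.4495, 0.3174).
Drum 2:
Newton iteration, ψ₂⁰ = 0.5:
  ψ₂ = 0.500: g = 0.0242, g' = -0.464 → ψ₂ = 0.552
  ψ₂ = 0.552: g = 0.0010, g' = -0.428 → ψ₂ = 0.554
Converged at ψ₂ = 0.555.
  carbon tetrachloride: x = 0.084, y = 0.353
  ethylbenzene: x = 0.502, y = 0.407
  n-nonane: x = 0.414, y = 0.240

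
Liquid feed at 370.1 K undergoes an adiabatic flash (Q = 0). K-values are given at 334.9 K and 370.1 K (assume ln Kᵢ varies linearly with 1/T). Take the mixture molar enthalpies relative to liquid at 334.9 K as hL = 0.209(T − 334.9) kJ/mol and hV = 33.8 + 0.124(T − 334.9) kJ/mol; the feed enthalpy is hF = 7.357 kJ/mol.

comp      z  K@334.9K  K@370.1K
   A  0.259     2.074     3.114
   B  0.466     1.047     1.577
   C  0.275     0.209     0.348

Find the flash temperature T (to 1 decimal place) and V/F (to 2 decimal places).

T = 336.0 K, V/F = 0.21

Adiabatic flash: solve Rachford–Rice at each trial T, then check hF = ψ·hV(T) + (1−ψ)·hL(T).
  T = 334.9 K: K = (2.074, 1.047, 0.209), RR gives ψ = 0.183, H_out = 6.174 kJ/mol
  T = 370.1 K: K = (3.114, 1.577, 0.348), RR gives ψ = 0.817, H_out = 32.520 kJ/mol
  T = 352.5 K: K = (2.567, 1.298, 0.273), RR gives ψ = 0.557, H_out = 21.673 kJ/mol
  T = 343.7 K: K = (2.314, 1.169, 0.240), RR gives ψ = 0.393, H_out = 14.837 kJ/mol
  T = 339.3 K: K = (2.192, 1.107, 0.224), RR gives ψ = 0.295, H_out = 10.787 kJ/mol
  T = 337.1 K: K = (2.133, 1.077, 0.216), RR gives ψ = 0.241, H_out = 8.558 kJ/mol
Linear interpolation between T = 334.9 (H_out = 6.174) and T = 337.1 (H_out = 8.558) on hF = 7.357 gives T ≈ 336.0 K, at which ψ = 0.21.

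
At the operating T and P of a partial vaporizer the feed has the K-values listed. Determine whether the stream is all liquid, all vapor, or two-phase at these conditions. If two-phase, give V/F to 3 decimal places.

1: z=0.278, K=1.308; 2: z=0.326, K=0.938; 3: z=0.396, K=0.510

all liquid

ΣzᵢKᵢ = 0.871; Σzᵢ/Kᵢ = 1.337.
Since ΣzᵢKᵢ < 1 the mixture is below its bubble point — single liquid phase.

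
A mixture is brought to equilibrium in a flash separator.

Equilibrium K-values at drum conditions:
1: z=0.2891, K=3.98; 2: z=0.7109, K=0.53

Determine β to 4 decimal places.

Material balance + equilibrium reduce to Σ zᵢ(Kᵢ−1)/(1+β(Kᵢ−1)) = 0.
g(0) = ΣzᵢKᵢ − 1 = 0.5274 and g(1) = 1 − Σzᵢ/Kᵢ = -0.4140, so a root lies in (0, 1).
Iterate (Newton) starting at β = 0.62:
  β = 0.6200: g = -0.16898, g' = -0.6294 → β = 0.3515
  β = 0.3515: g = 0.02053, g' = -0.8378 → β = 0.3760
  β = 0.3760: g = 0.00044, g' = -0.8027 → β = 0.3765
Converged at β = 0.3765.

β = 0.3765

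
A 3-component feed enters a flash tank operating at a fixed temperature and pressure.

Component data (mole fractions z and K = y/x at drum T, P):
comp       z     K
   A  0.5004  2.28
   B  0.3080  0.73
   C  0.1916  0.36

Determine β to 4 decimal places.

Rachford–Rice: g(β) = Σ zᵢ(Kᵢ−1)/(1+β(Kᵢ−1)) = 0.
g(0) = ΣzᵢKᵢ − 1 = 0.4347 and g(1) = 1 − Σzᵢ/Kᵢ = -0.1736, so a root lies in (0, 1).
Newton iteration, β⁰ = 0.5:
  β = 0.5000: g = 0.11409, g' = -0.5046 → β = 0.7261
  β = 0.7261: g = -0.00055, g' = -0.5289 → β = 0.7251
Converged at β = 0.7251.

β = 0.7251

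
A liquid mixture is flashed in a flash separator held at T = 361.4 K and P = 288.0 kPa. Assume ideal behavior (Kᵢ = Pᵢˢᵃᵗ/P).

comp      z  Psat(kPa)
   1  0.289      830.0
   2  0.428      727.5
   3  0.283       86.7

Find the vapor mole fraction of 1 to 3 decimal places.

Raoult's law: Kᵢ = Pᵢˢᵃᵗ/P = Pᵢˢᵃᵗ/288.0.
  K_1 = 830.0/288.0 = 2.88194, K_2 = 727.5/288.0 = 2.52604, K_3 = 86.7/288.0 = 0.30104
Rachford–Rice: g(ψ) = Σ zᵢ(Kᵢ−1)/(1+ψ(Kᵢ−1)) = 0.
Feasibility: ΣzᵢKᵢ = 1.999, Σzᵢ/Kᵢ = 1.210 — both > 1, two phases present.
Iterate (Newton) starting at ψ = 0.47:
  ψ = 0.470: g = 0.3744, g' = -0.933 → ψ = 0.871
  ψ = 0.871: g = -0.0195, g' = -1.235 → ψ = 0.856
  ψ = 0.856: g = -0.0003, g' = -1.193 → ψ = 0.855
Converged at ψ = 0.855.
Compositions from xᵢ = zᵢ/(1+ψ(Kᵢ−1)), yᵢ = Kᵢxᵢ:
  1: x = 0.111, y = 0.319
  2: x = 0.186, y = 0.469
  3: x = 0.704, y = 0.212

y_1 = 0.319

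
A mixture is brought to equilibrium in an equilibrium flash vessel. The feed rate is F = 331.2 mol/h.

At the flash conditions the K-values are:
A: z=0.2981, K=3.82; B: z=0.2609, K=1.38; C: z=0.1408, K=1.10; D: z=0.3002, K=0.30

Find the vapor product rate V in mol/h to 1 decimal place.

V = 216.9 mol/h

Let ψ = V/F and solve Σ zᵢ(Kᵢ−1)/(1+ψ(Kᵢ−1)) = 0.
Check two-phase: ΣzᵢKᵢ = 1.7437 > 1 and Σzᵢ/Kᵢ = 1.3958 > 1, so g(0) = 0.7437 > 0 and g(1) = -0.3958 < 0.
Newton–Raphson from ψ = 0.5:
  ψ = 0.5000: g = 0.12224, g' = -0.7842 → ψ = 0.6559
  ψ = 0.6559: g = -0.00093, g' = -0.8201 → ψ = 0.6547
Converged at ψ = 0.6547.
Then V = ψ·F = 0.6547·331.2 = 216.9 mol/h and L = F − V = 114.3 mol/h.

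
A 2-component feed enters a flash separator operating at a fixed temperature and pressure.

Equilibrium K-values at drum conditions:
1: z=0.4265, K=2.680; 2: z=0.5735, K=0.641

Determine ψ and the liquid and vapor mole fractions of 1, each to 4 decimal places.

ψ = 0.8467, x_1 = 0.1761, y_1 = 0.4719

Newton–Raphson from ψ = 0.62:
  ψ = 0.6200: g = 0.08613, g' = -0.4111 → ψ = 0.8295
  ψ = 0.8295: g = 0.00615, g' = -0.3600 → ψ = 0.8466
  ψ = 0.8466: g = 0.00002, g' = -0.3577 → ψ = 0.8467
Converged at ψ = 0.8467.
Compositions from xᵢ = zᵢ/(1+ψ(Kᵢ−1)), yᵢ = Kᵢxᵢ:
  1: x = 0.1761, y = 0.4719
  2: x = 0.8239, y = 0.5281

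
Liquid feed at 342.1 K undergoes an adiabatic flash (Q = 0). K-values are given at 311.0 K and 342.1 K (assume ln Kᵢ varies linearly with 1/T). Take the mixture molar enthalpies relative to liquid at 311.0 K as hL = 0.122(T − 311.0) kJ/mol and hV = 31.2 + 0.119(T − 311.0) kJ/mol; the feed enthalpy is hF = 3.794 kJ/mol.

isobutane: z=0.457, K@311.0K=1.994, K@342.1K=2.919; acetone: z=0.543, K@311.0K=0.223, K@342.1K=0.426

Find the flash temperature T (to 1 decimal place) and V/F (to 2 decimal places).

T = 314.7 K, V/F = 0.11

Adiabatic flash: solve Rachford–Rice at each trial T, then check hF = ψ·hV(T) + (1−ψ)·hL(T).
  T = 311.0 K: K = (1.994, 0.223), RR gives ψ = 0.042, H_out = 1.307 kJ/mol
  T = 342.1 K: K = (2.919, 0.426), RR gives ψ = 0.513, H_out = 19.758 kJ/mol
  T = 326.6 K: K = (2.436, 0.313), RR gives ψ = 0.287, H_out = 10.857 kJ/mol
  T = 318.8 K: K = (2.209, 0.265), RR gives ψ = 0.173, H_out = 6.350 kJ/mol
  T = 314.9 K: K = (2.100, 0.244), RR gives ψ = 0.111, H_out = 3.926 kJ/mol
  T = 312.9 K: K = (2.045, 0.233), RR gives ψ = 0.076, H_out = 2.612 kJ/mol
Linear interpolation between T = 312.9 (H_out = 2.612) and T = 314.9 (H_out = 3.926) on hF = 3.794 gives T ≈ 314.7 K, at which ψ = 0.11.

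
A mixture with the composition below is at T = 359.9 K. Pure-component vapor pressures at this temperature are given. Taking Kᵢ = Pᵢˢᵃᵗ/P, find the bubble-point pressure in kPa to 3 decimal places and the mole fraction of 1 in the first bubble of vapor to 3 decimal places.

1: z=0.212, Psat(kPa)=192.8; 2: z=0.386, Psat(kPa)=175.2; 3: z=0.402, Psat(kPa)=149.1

Pbub = 168.439 kPa, y_1 = 0.243

At the bubble point ψ → 0, so ΣzᵢKᵢ = 1 with Kᵢ = Pᵢˢᵃᵗ/P ⇒ P = ΣzᵢPᵢˢᵃᵗ.
P = 0.212·192.8 + 0.386·175.2 + 0.402·149.1 = 168.439 kPa
yᵢ = zᵢPᵢˢᵃᵗ/P ⇒ y_1 = 0.212·192.8/168.439 = 0.243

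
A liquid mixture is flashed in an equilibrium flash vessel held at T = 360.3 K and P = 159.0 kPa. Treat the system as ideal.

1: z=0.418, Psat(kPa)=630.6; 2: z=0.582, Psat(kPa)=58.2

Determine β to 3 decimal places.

β = 0.463

Raoult's law: Kᵢ = Pᵢˢᵃᵗ/P = Pᵢˢᵃᵗ/159.0.
  K_1 = 630.6/159.0 = 3.96604, K_2 = 58.2/159.0 = 0.36604
Let β = V/F and solve Σ zᵢ(Kᵢ−1)/(1+β(Kᵢ−1)) = 0.
g(0) = ΣzᵢKᵢ − 1 = 0.871 and g(1) = 1 − Σzᵢ/Kᵢ = -0.695, so a root lies in (0, 1).
Binary case is linear: z₁(K₁−1)(1+β(K₂−1)) + z₂(K₂−1)(1+β(K₁−1)) = 0
⇒ β = [z₁(K₁−1)+z₂(K₂−1)] / [−(K₁−1)(K₂−1)] = 0.8708/1.8804 = 0.463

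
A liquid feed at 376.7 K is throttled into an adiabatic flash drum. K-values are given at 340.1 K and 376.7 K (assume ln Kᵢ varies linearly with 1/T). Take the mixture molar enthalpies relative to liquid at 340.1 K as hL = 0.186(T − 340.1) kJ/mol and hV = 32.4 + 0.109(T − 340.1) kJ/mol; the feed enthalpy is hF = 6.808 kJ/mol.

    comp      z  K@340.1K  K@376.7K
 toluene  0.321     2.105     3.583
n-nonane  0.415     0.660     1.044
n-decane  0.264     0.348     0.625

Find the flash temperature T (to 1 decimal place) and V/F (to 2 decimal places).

Adiabatic flash: solve Rachford–Rice at each trial T, then check hF = ψ·hV(T) + (1−ψ)·hL(T).
  T = 340.1 K: K = (2.105, 0.660, 0.348), RR gives ψ = 0.079, H_out = 2.544 kJ/mol
  T = 376.7 K: K = (3.583, 1.044, 0.625), RR gives ψ = 1.000, H_out = 36.389 kJ/mol
  T = 358.4 K: K = (2.784, 0.840, 0.473), RR gives ψ = 0.600, H_out = 21.985 kJ/mol
  T = 349.2 K: K = (2.428, 0.746, 0.407), RR gives ψ = 0.334, H_out = 12.293 kJ/mol
  T = 344.6 K: K = (2.261, 0.702, 0.376), RR gives ψ = 0.207, H_out = 7.483 kJ/mol
  T = 342.4 K: K = (2.184, 0.681, 0.362), RR gives ψ = 0.145, H_out = 5.111 kJ/mol
Linear interpolation between T = 342.4 (H_out = 5.111) and T = 344.6 (H_out = 7.483) on hF = 6.808 gives T ≈ 344.0 K, at which ψ = 0.19.

T = 344.0 K, V/F = 0.19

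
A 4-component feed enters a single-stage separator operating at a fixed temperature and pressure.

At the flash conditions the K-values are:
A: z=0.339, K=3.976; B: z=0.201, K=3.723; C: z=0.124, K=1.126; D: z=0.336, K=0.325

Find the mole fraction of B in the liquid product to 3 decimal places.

Iterate (Newton) starting at ψ = 0.5:
  ψ = 0.500: g = 0.3096, g' = -1.103 → ψ = 0.781
  ψ = 0.781: g = 0.0134, g' = -1.110 → ψ = 0.793
Converged at ψ = 0.793.
Compositions from xᵢ = zᵢ/(1+ψ(Kᵢ−1)), yᵢ = Kᵢxᵢ:
  A: x = 0.101, y = 0.401
  B: x = 0.064, y = 0.237
  C: x = 0.113, y = 0.127
  D: x = 0.723, y = 0.235

x_B = 0.064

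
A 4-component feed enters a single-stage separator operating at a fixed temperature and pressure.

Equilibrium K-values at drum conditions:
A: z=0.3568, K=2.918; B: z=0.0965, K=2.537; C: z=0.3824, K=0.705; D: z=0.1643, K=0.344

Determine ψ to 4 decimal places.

ψ = 0.7375

Let ψ = V/F and solve Σ zᵢ(Kᵢ−1)/(1+ψ(Kᵢ−1)) = 0.
g(0) = ΣzᵢKᵢ − 1 = 0.6121 and g(1) = 1 − Σzᵢ/Kᵢ = -0.1803, so a root lies in (0, 1).
Newton–Raphson from ψ = 0.41:
  ψ = 0.4100: g = 0.19831, g' = -0.6725 → ψ = 0.7049
  ψ = 0.7049: g = 0.01924, g' = -0.5875 → ψ = 0.7376
  ψ = 0.7376: g = -0.00011, g' = -0.5950 → ψ = 0.7375
Converged at ψ = 0.7375.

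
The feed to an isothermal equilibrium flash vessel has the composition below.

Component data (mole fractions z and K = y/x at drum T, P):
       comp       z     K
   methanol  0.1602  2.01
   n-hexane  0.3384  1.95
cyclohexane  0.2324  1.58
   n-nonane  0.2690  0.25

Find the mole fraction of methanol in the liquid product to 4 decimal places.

x_methanol = 0.0967

Let β = V/F and solve Σ zᵢ(Kᵢ−1)/(1+β(Kᵢ−1)) = 0.
g(0) = ΣzᵢKᵢ − 1 = 0.4163 and g(1) = 1 − Σzᵢ/Kᵢ = -0.4763, so a root lies in (0, 1).
Newton–Raphson from β = 0.4:
  β = 0.4000: g = 0.16939, g' = -0.6036 → β = 0.6807
  β = 0.6807: g = -0.02438, g' = -0.8417 → β = 0.6517
  β = 0.6517: g = -0.00068, g' = -0.7960 → β = 0.6508
Converged at β = 0.6508.
Compositions from xᵢ = zᵢ/(1+β(Kᵢ−1)), yᵢ = Kᵢxᵢ:
  methanol: x = 0.0967, y = 0.1943
  n-hexane: x = 0.2091, y = 0.4078
  cyclohexane: x = 0.1687, y = 0.2666
  n-nonane: x = 0.5255, y = 0.1314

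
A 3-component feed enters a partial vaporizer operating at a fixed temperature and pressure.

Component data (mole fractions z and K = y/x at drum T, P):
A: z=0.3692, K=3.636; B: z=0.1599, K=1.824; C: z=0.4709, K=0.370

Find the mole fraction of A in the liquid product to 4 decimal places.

Let β = V/F and solve Σ zᵢ(Kᵢ−1)/(1+β(Kᵢ−1)) = 0.
g(0) = ΣzᵢKᵢ − 1 = 0.8083 and g(1) = 1 − Σzᵢ/Kᵢ = -0.4619, so a root lies in (0, 1).
Newton–Raphson from β = 0.67:
  β = 0.6700: g = -0.07663, g' = -0.9400 → β = 0.5885
  β = 0.5885: g = -0.00126, g' = -0.9154 → β = 0.5871
Converged at β = 0.5871.
Compositions from xᵢ = zᵢ/(1+β(Kᵢ−1)), yᵢ = Kᵢxᵢ:
  A: x = 0.1449, y = 0.5269
  B: x = 0.1078, y = 0.1966
  C: x = 0.7473, y = 0.2765

x_A = 0.1449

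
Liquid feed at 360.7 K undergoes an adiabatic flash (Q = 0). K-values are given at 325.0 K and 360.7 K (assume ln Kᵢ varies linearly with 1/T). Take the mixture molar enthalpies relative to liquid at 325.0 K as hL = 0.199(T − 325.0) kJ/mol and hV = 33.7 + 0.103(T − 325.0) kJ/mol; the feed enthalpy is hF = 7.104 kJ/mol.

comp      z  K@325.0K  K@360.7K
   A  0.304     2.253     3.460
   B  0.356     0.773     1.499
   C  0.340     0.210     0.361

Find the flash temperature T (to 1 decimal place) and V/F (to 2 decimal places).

Adiabatic flash: solve Rachford–Rice at each trial T, then check hF = ψ·hV(T) + (1−ψ)·hL(T).
  T = 325.0 K: K = (2.253, 0.773, 0.210), RR gives ψ = 0.046, H_out = 1.538 kJ/mol
  T = 360.7 K: K = (3.460, 1.499, 0.361), RR gives ψ = 0.718, H_out = 28.828 kJ/mol
  T = 342.9 K: K = (2.825, 1.096, 0.279), RR gives ψ = 0.414, H_out = 16.795 kJ/mol
  T = 333.9 K: K = (2.529, 0.924, 0.243), RR gives ψ = 0.237, H_out = 9.552 kJ/mol
  T = 329.4 K: K = (2.387, 0.845, 0.226), RR gives ψ = 0.142, H_out = 5.617 kJ/mol
  T = 331.6 K: K = (2.456, 0.883, 0.234), RR gives ψ = 0.189, H_out = 7.568 kJ/mol
Linear interpolation between T = 329.4 (H_out = 5.617) and T = 331.6 (H_out = 7.568) on hF = 7.104 gives T ≈ 331.1 K, at which ψ = 0.18.

T = 331.1 K, V/F = 0.18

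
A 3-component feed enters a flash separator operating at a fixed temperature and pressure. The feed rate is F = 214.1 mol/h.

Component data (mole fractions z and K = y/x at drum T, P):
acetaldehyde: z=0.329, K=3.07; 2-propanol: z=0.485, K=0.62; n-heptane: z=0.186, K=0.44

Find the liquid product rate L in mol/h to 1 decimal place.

Material balance + equilibrium reduce to Σ zᵢ(Kᵢ−1)/(1+V/F(Kᵢ−1)) = 0.
Check two-phase: ΣzᵢKᵢ = 1.393 > 1 and Σzᵢ/Kᵢ = 1.312 > 1, so g(0) = 0.393 > 0 and g(1) = -0.312 < 0.
Newton iteration, V/F⁰ = 0.5:
  V/F = 0.500: g = -0.0375, g' = -0.560 → V/F = 0.433
  V/F = 0.433: g = 0.0011, g' = -0.594 → V/F = 0.435
Converged at V/F = 0.435.
Then V = V/F·F = 0.4347·214.1 = 93.1 mol/h and L = F − V = 121.0 mol/h.

L = 121.0 mol/h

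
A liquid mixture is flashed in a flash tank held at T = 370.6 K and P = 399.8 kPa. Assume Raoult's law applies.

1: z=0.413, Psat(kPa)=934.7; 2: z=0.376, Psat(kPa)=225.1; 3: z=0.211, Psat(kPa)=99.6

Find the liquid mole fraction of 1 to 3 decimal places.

x_1 = 0.294

Raoult's law: Kᵢ = Pᵢˢᵃᵗ/P = Pᵢˢᵃᵗ/399.8.
  K_1 = 934.7/399.8 = 2.33792, K_2 = 225.1/399.8 = 0.56303, K_3 = 99.6/399.8 = 0.24912
Rachford–Rice: g(V/F) = Σ zᵢ(Kᵢ−1)/(1+V/F(Kᵢ−1)) = 0.
Feasibility: ΣzᵢKᵢ = 1.230, Σzᵢ/Kᵢ = 1.691 — both > 1, two phases present.
Iterate (Newton) starting at V/F = 0.5:
  V/F = 0.500: g = -0.1328, g' = -0.688 → V/F = 0.307
  V/F = 0.307: g = -0.0039, g' = -0.668 → V/F = 0.301
Converged at V/F = 0.301.
Compositions from xᵢ = zᵢ/(1+V/F(Kᵢ−1)), yᵢ = Kᵢxᵢ:
  1: x = 0.294, y = 0.688
  2: x = 0.433, y = 0.244
  3: x = 0.273, y = 0.068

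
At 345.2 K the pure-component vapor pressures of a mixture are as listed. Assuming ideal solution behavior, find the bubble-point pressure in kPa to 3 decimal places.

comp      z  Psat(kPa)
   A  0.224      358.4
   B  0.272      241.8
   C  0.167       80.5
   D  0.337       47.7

Pbub = 175.570 kPa

At the bubble point ψ → 0, so ΣzᵢKᵢ = 1 with Kᵢ = Pᵢˢᵃᵗ/P ⇒ P = ΣzᵢPᵢˢᵃᵗ.
P = 0.224·358.4 + 0.272·241.8 + 0.167·80.5 + 0.337·47.7 = 175.570 kPa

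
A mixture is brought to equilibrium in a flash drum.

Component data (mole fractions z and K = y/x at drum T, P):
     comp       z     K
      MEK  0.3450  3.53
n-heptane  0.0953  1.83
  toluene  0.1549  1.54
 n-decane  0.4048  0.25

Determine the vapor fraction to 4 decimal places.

ψ = 0.5198

Rachford–Rice: g(ψ) = Σ zᵢ(Kᵢ−1)/(1+ψ(Kᵢ−1)) = 0.
Feasibility: ΣzᵢKᵢ = 1.7320, Σzᵢ/Kᵢ = 1.8696 — both > 1, two phases present.
Newton–Raphson from ψ = 0.39:
  ψ = 0.3900: g = 0.13908, g' = -1.0827 → ψ = 0.5185
  ψ = 0.5185: g = 0.00147, g' = -1.0825 → ψ = 0.5198
Converged at ψ = 0.5198.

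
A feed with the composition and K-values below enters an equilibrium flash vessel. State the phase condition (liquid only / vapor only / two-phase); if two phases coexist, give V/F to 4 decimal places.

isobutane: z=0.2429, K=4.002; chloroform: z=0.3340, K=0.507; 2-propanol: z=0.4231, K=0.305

two-phase, V/F = 0.1476

ΣzᵢKᵢ = 1.2705; Σzᵢ/Kᵢ = 2.1067.
Both exceed 1, so a two-phase solution exists.
Rachford–Rice: g(ψ) = Σ zᵢ(Kᵢ−1)/(1+ψ(Kᵢ−1)) = 0.
Newton iteration, ψ⁰ = 0.68:
  ψ = 0.6800: g = -0.56550, g' = -1.1551 → ψ = 0.1904
  ψ = 0.1904: g = -0.05667, g' = -1.2565 → ψ = 0.1453
  ψ = 0.1453: g = 0.00323, g' = -1.4082 → ψ = 0.1476
Converged at ψ = 0.1476.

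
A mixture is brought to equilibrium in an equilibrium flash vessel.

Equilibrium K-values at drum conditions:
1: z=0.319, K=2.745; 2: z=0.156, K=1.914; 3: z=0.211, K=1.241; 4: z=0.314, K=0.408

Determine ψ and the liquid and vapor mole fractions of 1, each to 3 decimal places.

Newton–Raphson from ψ = 0.5:
  ψ = 0.500: g = 0.1765, g' = -0.570 → ψ = 0.809
  ψ = 0.809: g = -0.0017, g' = -0.624 → ψ = 0.807
Converged at ψ = 0.807.
Compositions from xᵢ = zᵢ/(1+ψ(Kᵢ−1)), yᵢ = Kᵢxᵢ:
  1: x = 0.132, y = 0.364
  2: x = 0.090, y = 0.172
  3: x = 0.177, y = 0.219
  4: x = 0.601, y = 0.245

ψ = 0.807, x_1 = 0.132, y_1 = 0.364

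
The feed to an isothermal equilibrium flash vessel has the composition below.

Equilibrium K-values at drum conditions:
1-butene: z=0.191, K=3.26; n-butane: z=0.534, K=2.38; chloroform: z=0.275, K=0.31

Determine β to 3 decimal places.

β = 0.875

Newton–Raphson from β = 0.5:
  β = 0.500: g = 0.3490, g' = -0.876 → β = 0.898
  β = 0.898: g = -0.0276, g' = -1.215 → β = 0.876
  β = 0.876: g = -0.0007, g' = -1.154 → β = 0.875
Converged at β = 0.875.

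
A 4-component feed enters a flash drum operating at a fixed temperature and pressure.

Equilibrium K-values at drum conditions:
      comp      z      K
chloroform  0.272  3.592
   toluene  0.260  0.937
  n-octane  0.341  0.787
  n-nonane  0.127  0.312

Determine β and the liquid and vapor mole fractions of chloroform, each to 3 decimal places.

Material balance + equilibrium reduce to Σ zᵢ(Kᵢ−1)/(1+β(Kᵢ−1)) = 0.
Check two-phase: ΣzᵢKᵢ = 1.529 > 1 and Σzᵢ/Kᵢ = 1.194 > 1, so g(0) = 0.529 > 0 and g(1) = -0.194 < 0.
Newton–Raphson from β = 0.5:
  β = 0.500: g = 0.0757, g' = -0.507 → β = 0.649
  β = 0.649: g = 0.0035, g' = -0.472 → β = 0.657
Converged at β = 0.657.
Compositions from xᵢ = zᵢ/(1+β(Kᵢ−1)), yᵢ = Kᵢxᵢ:
  chloroform: x = 0.101, y = 0.362
  toluene: x = 0.271, y = 0.254
  n-octane: x = 0.396, y = 0.312
  n-nonane: x = 0.232, y = 0.072

β = 0.657, x_chloroform = 0.101, y_chloroform = 0.362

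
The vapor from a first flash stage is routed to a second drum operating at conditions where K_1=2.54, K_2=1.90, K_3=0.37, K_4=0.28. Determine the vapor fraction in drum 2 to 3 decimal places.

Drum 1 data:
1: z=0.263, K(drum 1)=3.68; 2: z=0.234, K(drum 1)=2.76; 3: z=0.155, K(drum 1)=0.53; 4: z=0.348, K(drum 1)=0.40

Drum 1:
Material balance + equilibrium reduce to Σ zᵢ(Kᵢ−1)/(1+ψ₁(Kᵢ−1)) = 0.
g(0) = ΣzᵢKᵢ − 1 = 0.835 and g(1) = 1 − Σzᵢ/Kᵢ = -0.319, so a root lies in (0, 1).
Newton iteration, ψ₁⁰ = 0.5:
  ψ₁ = 0.500: g = 0.1268, g' = -0.864 → ψ₁ = 0.647
  ψ₁ = 0.647: g = 0.0047, g' = -0.817 → ψ₁ = 0.652
Converged at ψ₁ = 0.652.
Drum-1 compositions:
  1: x = 0.096, y = 0.352
  2: x = 0.109, y = 0.301
  3: x = 0.224, y = 0.118
  4: x = 0.572, y = 0.229
Drum-2 feed = drum-1 vapor: z₂ = (0.3521, 0.3006, 0.1185, 0.2287).
Drum 2:
Rachford–Rice: g(ψ₂) = Σ zᵢ(Kᵢ−1)/(1+ψ₂(Kᵢ−1)) = 0.
Feasibility: ΣzᵢKᵢ = 1.574, Σzᵢ/Kᵢ = 1.434 — both > 1, two phases present.
Newton iteration, ψ₂⁰ = 0.5:
  ψ₂ = 0.500: g = 0.1267, g' = -0.772 → ψ₂ = 0.664
  ψ₂ = 0.664: g = -0.0065, g' = -0.874 → ψ₂ = 0.657
Converged at ψ₂ = 0.657.
  1: x = 0.175, y = 0.445
  2: x = 0.189, y = 0.359
  3: x = 0.202, y = 0.075
  4: x = 0.434, y = 0.121

V/F (drum 2) = 0.657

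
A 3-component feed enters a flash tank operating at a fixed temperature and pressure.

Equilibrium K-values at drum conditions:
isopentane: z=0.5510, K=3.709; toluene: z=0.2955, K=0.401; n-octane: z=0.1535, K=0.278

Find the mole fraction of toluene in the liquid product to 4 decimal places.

x_toluene = 0.5026

Material balance + equilibrium reduce to Σ zᵢ(Kᵢ−1)/(1+V/F(Kᵢ−1)) = 0.
Feasibility: ΣzᵢKᵢ = 2.2048, Σzᵢ/Kᵢ = 1.4376 — both > 1, two phases present.
Newton–Raphson from V/F = 0.43:
  V/F = 0.4300: g = 0.29035, g' = -1.2234 → V/F = 0.6673
  V/F = 0.6673: g = 0.02287, g' = -1.1052 → V/F = 0.6880
  V/F = 0.6880: g = -0.00010, g' = -1.1158 → V/F = 0.6879
Converged at V/F = 0.6879.
Compositions from xᵢ = zᵢ/(1+V/F(Kᵢ−1)), yᵢ = Kᵢxᵢ:
  isopentane: x = 0.1924, y = 0.7137
  toluene: x = 0.5026, y = 0.2015
  n-octane: x = 0.3050, y = 0.0848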